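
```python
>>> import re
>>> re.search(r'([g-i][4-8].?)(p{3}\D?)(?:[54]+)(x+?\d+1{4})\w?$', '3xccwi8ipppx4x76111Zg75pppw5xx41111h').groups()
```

('g75', 'pppw', 'xx41111')

The match spans [20:36] → 'g75pppw5xx41111h'.
Captured: group 1 = 'g75', group 2 = 'pppw', group 3 = 'xx41111'.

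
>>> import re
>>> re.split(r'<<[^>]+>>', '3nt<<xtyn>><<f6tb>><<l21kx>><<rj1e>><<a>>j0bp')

['3nt', '', '', '', '', 'j0bp']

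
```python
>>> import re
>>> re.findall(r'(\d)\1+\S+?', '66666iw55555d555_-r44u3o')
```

['6', '5', '5', '4']

The backreference `\1` re-matches whatever the first group consumed, character for character.
`findall` collects group 1 from each match (4 total).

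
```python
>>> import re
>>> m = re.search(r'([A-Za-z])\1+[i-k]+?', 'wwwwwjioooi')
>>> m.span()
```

(0, 6)

`\1` has to match the exact text group 1 already captured.
`search` walks the string left to right and returns the first match it finds.
The match spans [0:6] → 'wwwwwj'.
Captured: group 1 = 'w'.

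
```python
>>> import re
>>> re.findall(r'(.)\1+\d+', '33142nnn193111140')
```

The backreference `\1` re-matches whatever the first group consumed, character for character.
Walking the string: at [0:5] match '33142', group 1 = '3'; at [5:17] match 'nnn193111140', group 1 = 'n'.
With a single group, `findall` returns only what that group captured — 2 items.

['3', 'n']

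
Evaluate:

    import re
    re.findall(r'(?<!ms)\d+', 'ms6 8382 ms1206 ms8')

`(?!…)`/`(?<!…)` only lets a position through if the neighbouring text does NOT match; no characters are consumed.
Since nothing is captured, `findall` lists the 2 matched substrings directly.

['8382', '206']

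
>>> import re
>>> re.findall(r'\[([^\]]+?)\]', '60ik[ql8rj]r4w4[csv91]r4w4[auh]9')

Because there's exactly one group, `findall` drops the full match and keeps group 1 from each hit.

['ql8rj', 'csv91', 'auh']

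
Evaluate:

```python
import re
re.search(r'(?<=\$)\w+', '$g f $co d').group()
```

'g'

The positive lookaround only admits positions where the adjacent text matches; those characters stay outside the span.
`search` walks the string left to right and returns the first match it finds.
The match spans [1:2] → 'g'.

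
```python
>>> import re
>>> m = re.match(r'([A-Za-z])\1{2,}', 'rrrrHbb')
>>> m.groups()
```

('r',)

The match spans [0:4] → 'rrrr'.
Captured: group 1 = 'r'.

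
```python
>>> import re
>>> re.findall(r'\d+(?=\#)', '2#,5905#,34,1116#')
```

The lookaround is zero-width — it requires the adjacent text to match without consuming it, so the asserted text isn't part of the match.
With no groups in the pattern, `findall` gives back each whole match — 3 here.

['2', '5905', '1116']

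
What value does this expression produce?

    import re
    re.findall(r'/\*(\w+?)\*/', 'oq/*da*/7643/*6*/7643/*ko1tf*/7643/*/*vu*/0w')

['da', '6', 'ko1tf', 'vu']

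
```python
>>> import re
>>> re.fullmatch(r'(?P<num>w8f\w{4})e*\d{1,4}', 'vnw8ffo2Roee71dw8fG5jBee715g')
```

None

`fullmatch` succeeds only if the pattern covers the string from start to end.
Here the pattern can't cover the whole string, so the call returns None.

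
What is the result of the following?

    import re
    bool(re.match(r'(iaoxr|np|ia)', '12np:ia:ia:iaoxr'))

False

`match` is anchored at position 0; if the pattern doesn't fit there, it returns None.
Here the pattern fails at index 0, so the call returns None, and `bool(None)` is False.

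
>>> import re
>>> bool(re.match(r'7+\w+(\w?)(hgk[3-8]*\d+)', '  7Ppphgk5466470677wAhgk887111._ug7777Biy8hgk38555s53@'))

False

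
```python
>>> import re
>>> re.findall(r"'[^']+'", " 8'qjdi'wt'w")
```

["'qjdi'"]

No capturing groups, so `findall` returns the 1 full match string.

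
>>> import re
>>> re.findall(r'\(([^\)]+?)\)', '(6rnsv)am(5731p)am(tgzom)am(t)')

One capturing group, so `findall` returns just the captured substring from each match — 4 in all.

['6rnsv', '5731p', 'tgzom', 't']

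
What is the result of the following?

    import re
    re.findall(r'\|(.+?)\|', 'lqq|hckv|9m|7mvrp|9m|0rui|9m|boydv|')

Because the quantifier is non-greedy, it stops expanding at the earliest point where the rest of the pattern can succeed.
`findall` collects group 1 from each match (4 total).

['hckv', '7mvrp', '0rui', 'boydv']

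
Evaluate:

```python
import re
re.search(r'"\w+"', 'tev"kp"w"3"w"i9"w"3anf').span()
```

(3, 7)

The match spans [3:7] → '"kp"'.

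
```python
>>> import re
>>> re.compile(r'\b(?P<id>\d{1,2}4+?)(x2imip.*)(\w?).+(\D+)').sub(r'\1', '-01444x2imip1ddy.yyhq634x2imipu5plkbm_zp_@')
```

'-01444'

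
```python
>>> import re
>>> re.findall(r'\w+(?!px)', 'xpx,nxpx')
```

A negative assertion filters positions out without eating any characters.
Walking the string: at [0:3] → 'xpx'; at [4:8] → 'nxpx'.
No capturing groups, so `findall` returns the 2 full match strings.

['xpx', 'nxpx']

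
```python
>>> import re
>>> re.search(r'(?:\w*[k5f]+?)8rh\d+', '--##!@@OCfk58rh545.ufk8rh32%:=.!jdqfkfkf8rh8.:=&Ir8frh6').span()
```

(7, 18)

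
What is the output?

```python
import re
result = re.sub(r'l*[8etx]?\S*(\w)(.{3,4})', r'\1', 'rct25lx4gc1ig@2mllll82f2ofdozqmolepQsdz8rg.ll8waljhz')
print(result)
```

l

The pattern matches zero or more of a literal 'l', then optionally one of [8etx], then zero or more of a non-whitespace character; then a word character (captured); then 3 to 4 of any character (captured).
Matches: at [0:52] → 'rct25lx4gc1ig@2mllll82f2ofdozqmolepQsdz8rg.ll8waljhz'.
Each match is replaced using the text its own group 1 captured.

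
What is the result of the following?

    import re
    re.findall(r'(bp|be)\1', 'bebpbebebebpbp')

`\1` has to match the exact text group 1 already captured.
Scanning left to right: at [4:8] match 'bebe', group 1 = 'be'; at [10:14] match 'bpbp', group 1 = 'bp'.
Because there's exactly one group, `findall` drops the full match and keeps group 1 from each hit.

['be', 'bp']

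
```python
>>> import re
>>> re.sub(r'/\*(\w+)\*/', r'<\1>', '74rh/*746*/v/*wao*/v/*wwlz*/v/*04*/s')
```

'74rh<746>v<wao>v<wwlz>v<04>s'

Matches: at [4:11] → '/*746*/'; at [12:19] → '/*wao*/'; at [20:28] → '/*wwlz*/'; at [29:35] → '/*04*/'.
The replacement refers to a captured group, so each match is rewritten using its own captured text.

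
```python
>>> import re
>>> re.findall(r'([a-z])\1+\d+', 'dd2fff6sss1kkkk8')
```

`\1` is not a pattern — it's the concrete string captured by group 1, re-applied verbatim.
Matches: at [0:3] match 'dd2', group 1 = 'd'; at [3:7] match 'fff6', group 1 = 'f'; at [7:11] match 'sss1', group 1 = 's'; at [11:16] match 'kkkk8', group 1 = 'k'.
With a single group, `findall` returns only what that group captured — 4 items.

['d', 'f', 's', 'k']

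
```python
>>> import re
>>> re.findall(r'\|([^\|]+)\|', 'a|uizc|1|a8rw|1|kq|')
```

Matches: at [1:7] match '|uizc|', group 1 = 'uizc'; at [8:14] match '|a8rw|', group 1 = 'a8rw'; at [15:19] match '|kq|', group 1 = 'kq'.
Because there's exactly one group, `findall` drops the full match and keeps group 1 from each hit.

['uizc', 'a8rw', 'kq']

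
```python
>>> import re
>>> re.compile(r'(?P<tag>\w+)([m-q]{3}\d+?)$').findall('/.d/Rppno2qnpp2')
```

[('Rppno2q', 'npp2')]

The pattern matches one or more of a word character (captured as 'tag'); then exactly 3 of a character in [m-q], then one or more of a digit (lazy) (captured); then anchored at the end.
Scanning left to right: at [4:15] match 'Rppno2qnpp2', groups = ('Rppno2q', 'npp2').
`findall` packs the 2 group values into a tuple for every match.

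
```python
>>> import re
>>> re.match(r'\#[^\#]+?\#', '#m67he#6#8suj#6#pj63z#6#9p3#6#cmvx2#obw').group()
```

'#m67he#'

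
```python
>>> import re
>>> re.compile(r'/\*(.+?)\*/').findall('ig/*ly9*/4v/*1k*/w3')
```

['ly9', '1k']

With the lazy modifier that quantifier settles for the fewest repetitions that let the rest of the pattern succeed (the atoms after it are unaffected and can still be greedy).
Scanning left to right: at [2:9] match '/*ly9*/', group 1 = 'ly9'; at [11:17] match '/*1k*/', group 1 = '1k'.
`findall` collects group 1 from each match (2 total).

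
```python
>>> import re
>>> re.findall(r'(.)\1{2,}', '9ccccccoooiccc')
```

`\1` is not a pattern — it's the concrete string captured by group 1, re-applied verbatim.
With a single group, `findall` returns only what that group captured — 3 items.

['c', 'o', 'c']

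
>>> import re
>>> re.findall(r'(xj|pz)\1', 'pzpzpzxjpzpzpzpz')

After group 1 captures some text, `\1` only succeeds where that same text appears again.
Walking the string: at [0:4] match 'pzpz', group 1 = 'pz'; at [8:12] match 'pzpz', group 1 = 'pz'; at [12:16] match 'pzpz', group 1 = 'pz'.
With a single group, `findall` returns only what that group captured — 3 items.

['pz', 'pz', 'pz']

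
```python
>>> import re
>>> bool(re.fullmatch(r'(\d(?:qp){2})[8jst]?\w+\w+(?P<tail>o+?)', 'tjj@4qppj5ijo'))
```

False

`re.fullmatch` is like wrapping the pattern in `^…$` (in single-line mode).
Here the pattern can't cover the whole string, so the call returns None, and `bool(None)` is False.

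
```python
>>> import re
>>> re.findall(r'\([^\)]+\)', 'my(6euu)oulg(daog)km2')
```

Matches: at [2:8] → '(6euu)'; at [12:18] → '(daog)'.
Since nothing is captured, `findall` lists the 2 matched substrings directly.

['(6euu)', '(daog)']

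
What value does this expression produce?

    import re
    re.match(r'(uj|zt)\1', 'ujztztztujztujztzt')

`\1` has to match the exact text group 1 already captured.
`match` is anchored at position 0; if the pattern doesn't fit there, it returns None.
Here position 0 doesn't satisfy it, so the call returns None.

None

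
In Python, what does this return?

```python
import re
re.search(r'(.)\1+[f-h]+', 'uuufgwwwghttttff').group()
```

`\1` has to match the exact text group 1 already captured.
`search` walks the string left to right and returns the first match it finds.
The match spans [0:5] → 'uuufg'.
Captured: group 1 = 'u'.

'uuufg'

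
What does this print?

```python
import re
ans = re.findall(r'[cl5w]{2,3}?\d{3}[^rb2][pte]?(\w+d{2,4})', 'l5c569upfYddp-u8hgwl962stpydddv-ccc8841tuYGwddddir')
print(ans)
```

One capturing group, so `findall` returns just the captured substring from each match — 3 in all.

['fYdd', 'pyddd', 'uYGwdddd']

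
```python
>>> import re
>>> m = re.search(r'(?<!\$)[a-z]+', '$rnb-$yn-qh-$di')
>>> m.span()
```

The negative lookaround is zero-width — it rules out positions where the adjacent text would match, without consuming anything.
The match spans [2:4] → 'nb'.

(2, 4)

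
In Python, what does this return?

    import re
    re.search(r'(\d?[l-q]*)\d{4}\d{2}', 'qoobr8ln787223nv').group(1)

'8ln'

The match spans [5:14] → '8ln787223'.
Captured: group 1 = '8ln'.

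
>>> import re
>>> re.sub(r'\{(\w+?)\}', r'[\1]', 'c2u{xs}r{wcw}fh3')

'c2u[xs]r[wcw]fh3'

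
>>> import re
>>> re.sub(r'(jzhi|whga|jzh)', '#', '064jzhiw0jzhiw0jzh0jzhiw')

Branches in `(...|...)` are attempted left-to-right; the first branch that allows the whole pattern to succeed is taken.
Matches: at [3:7] → 'jzhi'; at [9:13] → 'jzhi'; at [15:18] → 'jzh'; at [19:23] → 'jzhi'.
Every occurrence is swapped for '#'.

'064#w0#w0#0#w'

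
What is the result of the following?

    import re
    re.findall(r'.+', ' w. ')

The pattern matches one or more of any character.
Walking the string: at [0:4] → ' w. '.
With no groups in the pattern, `findall` gives back each whole match — 1 here.

[' w. ']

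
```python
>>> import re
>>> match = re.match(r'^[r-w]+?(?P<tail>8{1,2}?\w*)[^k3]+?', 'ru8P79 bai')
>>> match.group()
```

'ru8P79 '

With `match`, the pattern is implicitly anchored at the beginning.
The match spans [0:7] → 'ru8P79 '.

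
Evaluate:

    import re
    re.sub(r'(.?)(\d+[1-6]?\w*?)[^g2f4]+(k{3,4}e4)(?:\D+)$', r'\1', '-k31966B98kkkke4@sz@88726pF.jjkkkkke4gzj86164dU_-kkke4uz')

'-k31966B98kkkke4@sz@88726pF.jjkkkkke'

Pattern: optionally any character (captured); then one or more of a digit, then optionally a character in [1-6], then zero or more of a word character (lazy) (captured); then one or more of any character except [g2f4]; then 3 to 4 of the literal 'k', then the literal 'e4' (captured); then one or more of a non-digit (non-capturing group); then anchored at the end.
Matches: at [35:56] → 'e4gzj86164dU_-kkke4uz'.
The replacement refers to a captured group, so each match is rewritten using its own captured text.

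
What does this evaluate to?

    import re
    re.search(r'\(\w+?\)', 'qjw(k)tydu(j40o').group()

The match spans [3:6] → '(k)'.

'(k)'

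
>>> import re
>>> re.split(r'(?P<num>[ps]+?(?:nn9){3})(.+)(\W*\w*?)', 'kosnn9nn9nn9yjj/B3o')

Pattern: one or more of one of [ps] (lazy), then the literal 'nn9' repeated 3 times (captured as 'num'); then one or more of any character (captured); then zero or more of a non-word character, then zero or more of a word character (lazy) (captured).
Matches to split on: at [2:19] → 'snn9nn9nn9yjj/B3o'.
`re.split` interleaves the captured-group text with the surrounding fragments.

['ko', 'snn9nn9nn9', 'yjj/B3o', '', '']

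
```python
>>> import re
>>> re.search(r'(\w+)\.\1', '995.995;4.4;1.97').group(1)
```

'995'

After group 1 captures some text, `\1` only succeeds where that same text appears again.
`re.search` tries every starting position until one works.
The match spans [0:7] → '995.995'.
Captured: group 1 = '995'.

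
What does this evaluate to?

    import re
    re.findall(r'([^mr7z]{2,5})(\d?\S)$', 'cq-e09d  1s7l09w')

This matches 2 to 5 of any character except [mr7z] (captured); then optionally a digit, then a non-whitespace character (captured); then anchored at the end.
Matches: at [12:16] match 'l09w', groups = ('l09', 'w').
Multiple groups make `findall` return tuples — one 2-tuple for the one match.

[('l09', 'w')]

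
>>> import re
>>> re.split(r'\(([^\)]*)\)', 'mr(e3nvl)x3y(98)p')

Matches to split on: at [2:9] → '(e3nvl)'; at [12:16] → '(98)'.
The group in the pattern means `split` returns the separators' captures alongside the pieces.

['mr', 'e3nvl', 'x3y', '98', 'p']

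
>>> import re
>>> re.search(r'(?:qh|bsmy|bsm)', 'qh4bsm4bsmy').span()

(0, 2)

`re.search` scans for the first position where the pattern succeeds.
The match spans [0:2] → 'qh'.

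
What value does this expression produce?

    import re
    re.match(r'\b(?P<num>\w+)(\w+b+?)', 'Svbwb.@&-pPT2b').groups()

This matches a word boundary (`\b`, zero-width); then one or more of a word character (captured as 'num'); then one or more of a word character, then one or more of the literal 'b' (lazy) (captured).
`match` is anchored at position 0; if the pattern doesn't fit there, it returns None.
The match spans [0:5] → 'Svbwb'.
Captured: group 1 = 'Svb', group 2 = 'wb'.

('Svb', 'wb')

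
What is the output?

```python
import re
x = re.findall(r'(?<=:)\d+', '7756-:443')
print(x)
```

Lookahead/lookbehind check context without consuming it, so the matched span excludes the asserted characters.
Scanning left to right: at [6:9] → '443'.
No capturing groups, so `findall` returns the 1 full match string.

['443']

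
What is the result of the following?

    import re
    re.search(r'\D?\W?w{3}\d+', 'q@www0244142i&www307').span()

(0, 12)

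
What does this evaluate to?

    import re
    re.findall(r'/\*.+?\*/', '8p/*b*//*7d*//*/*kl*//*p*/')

Because the quantifier is non-greedy, it stops expanding at the earliest point where the rest of the pattern can succeed.
Matches: at [2:7] → '/*b*/'; at [7:13] → '/*7d*/'; at [13:21] → '/*/*kl*/'; at [21:26] → '/*p*/'.
`findall` yields the raw match text (4 of them) because the pattern has no groups.

['/*b*/', '/*7d*/', '/*/*kl*/', '/*p*/']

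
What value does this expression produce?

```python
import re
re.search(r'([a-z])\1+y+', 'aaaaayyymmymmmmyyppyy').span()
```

A backreference is literal: `\1` must see the identical characters the first group matched.
`search` walks the string left to right and returns the first match it finds.
The match spans [0:8] → 'aaaaayyy'.
Captured: group 1 = 'a'.

(0, 8)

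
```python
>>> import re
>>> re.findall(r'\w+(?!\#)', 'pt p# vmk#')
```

['pt', 'vm']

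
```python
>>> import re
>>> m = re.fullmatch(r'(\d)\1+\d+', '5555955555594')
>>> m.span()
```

(0, 13)

`re.fullmatch` is like wrapping the pattern in `^…$` (in single-line mode).
The match spans [0:13] → '5555955555594'.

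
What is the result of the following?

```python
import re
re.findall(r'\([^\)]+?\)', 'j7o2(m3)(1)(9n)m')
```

['(m3)', '(1)', '(9n)']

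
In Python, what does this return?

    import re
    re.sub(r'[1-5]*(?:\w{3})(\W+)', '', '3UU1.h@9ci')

'h@9ci'

Pattern: zero or more of a character in [1-5]; then exactly 3 of a word character (non-capturing group); then one or more of a non-word character (captured).
Matches: at [0:5] → '3UU1.'.
Each match is replaced by ''.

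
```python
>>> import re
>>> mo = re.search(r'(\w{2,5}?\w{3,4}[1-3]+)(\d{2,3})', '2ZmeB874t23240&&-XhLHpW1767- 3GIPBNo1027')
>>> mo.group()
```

'2ZmeB874t23240'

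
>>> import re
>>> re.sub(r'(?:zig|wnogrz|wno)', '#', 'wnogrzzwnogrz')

The regex engine tests alternatives in the order written; an earlier branch that matches wins even if a later one would match more.
Matches: at [0:6] → 'wnogrz'; at [7:13] → 'wnogrz'.
`sub` substitutes '#' at each match site.

'#z#'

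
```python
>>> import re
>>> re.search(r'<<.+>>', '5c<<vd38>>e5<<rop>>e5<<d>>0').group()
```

'<<vd38>>e5<<rop>>e5<<d>>'

Unlike `match`, `search` isn't anchored — it looks for the pattern anywhere in the string.
The match spans [2:26] → '<<vd38>>e5<<rop>>e5<<d>>'.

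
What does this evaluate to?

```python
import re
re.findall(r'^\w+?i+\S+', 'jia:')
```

['jia:']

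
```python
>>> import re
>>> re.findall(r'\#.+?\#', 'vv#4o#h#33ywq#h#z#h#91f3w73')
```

['#4o#', '#33ywq#', '#z#']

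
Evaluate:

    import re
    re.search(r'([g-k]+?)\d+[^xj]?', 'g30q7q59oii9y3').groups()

('g',)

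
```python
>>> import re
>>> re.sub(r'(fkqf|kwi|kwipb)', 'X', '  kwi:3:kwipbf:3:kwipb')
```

`|` is ordered: at each position the engine commits to the first alternative that works.
Matches: at [2:5] → 'kwi'; at [8:11] → 'kwi'; at [17:20] → 'kwi'.
`sub` substitutes 'X' at each match site.

'  X:3:Xpbf:3:Xpb'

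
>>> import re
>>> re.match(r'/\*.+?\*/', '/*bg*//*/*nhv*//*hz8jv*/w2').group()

'/*bg*/'

`match` is anchored at position 0; if the pattern doesn't fit there, it returns None.
The match spans [0:6] → '/*bg*/'.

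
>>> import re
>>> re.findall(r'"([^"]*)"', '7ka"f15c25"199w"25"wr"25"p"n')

['f15c25', '25', '25']

Because there's exactly one group, `findall` drops the full match and keeps group 1 from each hit.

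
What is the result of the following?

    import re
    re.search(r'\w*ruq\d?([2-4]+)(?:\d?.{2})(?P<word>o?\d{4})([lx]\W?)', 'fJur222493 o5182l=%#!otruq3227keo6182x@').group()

Pattern: zero or more of a word character, then the literal 'ruq', then optionally a digit; then one or more of a character in [2-4] (captured); then optionally a digit, then exactly 2 of any character (non-capturing group); then optionally the literal 'o', then exactly 4 of a digit (captured as 'word'); then one of [lx], then optionally a non-word character (captured).
`search` walks the string left to right and returns the first match it finds.
The match spans [21:39] → 'otruq3227keo6182x@'.
Captured: group 1 = '22', group 2 = 'o6182', group 3 = 'x@'.

'otruq3227keo6182x@'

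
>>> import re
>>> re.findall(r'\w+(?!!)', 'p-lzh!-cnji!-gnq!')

The negative lookaround is zero-width — it rules out positions where the adjacent text would match, without consuming anything.
Scanning left to right: at [0:1] → 'p'; at [2:4] → 'lz'; at [7:10] → 'cnj'; at [13:15] → 'gn'.
`findall` yields the raw match text (4 of them) because the pattern has no groups.

['p', 'lz', 'cnj', 'gn']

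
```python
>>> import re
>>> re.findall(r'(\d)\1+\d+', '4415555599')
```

`\1` is not a pattern — it's the concrete string captured by group 1, re-applied verbatim.
Scanning left to right: at [0:10] match '4415555599', group 1 = '4'.
Because there's exactly one group, `findall` drops the full match and keeps group 1 from the one hit.

['4']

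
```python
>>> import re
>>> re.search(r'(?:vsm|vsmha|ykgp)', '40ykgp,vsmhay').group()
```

'ykgp'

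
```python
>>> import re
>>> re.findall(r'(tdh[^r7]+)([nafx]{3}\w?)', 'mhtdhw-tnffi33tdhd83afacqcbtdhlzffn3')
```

[('tdhw-tnffi33tdhd83afacqcbtdhlz', 'ffn3')]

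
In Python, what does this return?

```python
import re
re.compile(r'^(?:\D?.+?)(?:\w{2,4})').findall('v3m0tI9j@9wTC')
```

['v3m0tI']

The pattern matches anchored at the start of the string; then optionally a non-digit, then one or more of any character (lazy) (non-capturing group); then 2 to 4 of a word character (non-capturing group).
Walking the string: at [0:6] → 'v3m0tI'.
With no groups in the pattern, `findall` gives back each whole match — 1 here.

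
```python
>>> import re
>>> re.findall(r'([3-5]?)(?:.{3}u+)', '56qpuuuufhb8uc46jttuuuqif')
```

This matches optionally a character in [3-5] (captured); then exactly 3 of any character, then one or more of a literal 'u' (non-capturing group).
With a single group, `findall` returns only what that group captured — 3 items.

['5', '', '']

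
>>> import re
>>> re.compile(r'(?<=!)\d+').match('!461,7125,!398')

The positive lookaround only admits positions where the adjacent text matches; those characters stay outside the span.
`re.match` won't scan ahead — the pattern has to work from the very first character.
Here the pattern fails at index 0, so the call returns None.

None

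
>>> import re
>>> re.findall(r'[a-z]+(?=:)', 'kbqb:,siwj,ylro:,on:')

Because the assertion is zero-width, the text it checks is not consumed and won't appear in the result.
Scanning left to right: at [0:4] → 'kbqb'; at [11:15] → 'ylro'; at [17:19] → 'on'.
Since nothing is captured, `findall` lists the 3 matched substrings directly.

['kbqb', 'ylro', 'on']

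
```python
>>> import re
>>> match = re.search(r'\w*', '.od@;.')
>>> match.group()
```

''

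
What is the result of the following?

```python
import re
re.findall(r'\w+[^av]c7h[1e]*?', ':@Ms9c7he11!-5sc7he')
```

['Ms9c7h', '5sc7h']

`findall` yields the raw match text (2 of them) because the pattern has no groups.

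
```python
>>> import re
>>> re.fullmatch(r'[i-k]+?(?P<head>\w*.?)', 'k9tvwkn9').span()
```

The pattern matches one or more of a character in [i-k] (lazy); then zero or more of a word character, then optionally any character (captured as 'head').
For `fullmatch`, every character of the input must be accounted for by the pattern.
The match spans [0:8] → 'k9tvwkn9'.
Captured: group 1 = '9tvwkn9'.

(0, 8)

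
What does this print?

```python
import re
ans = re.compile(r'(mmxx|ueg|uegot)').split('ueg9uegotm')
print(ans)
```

['', 'ueg', '9', 'ueg', 'otm']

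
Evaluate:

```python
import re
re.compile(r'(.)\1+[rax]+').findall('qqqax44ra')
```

['q', '4']

The backreference `\1` re-matches whatever the first group consumed, character for character.
Scanning left to right: at [0:5] match 'qqqax', group 1 = 'q'; at [5:9] match '44ra', group 1 = '4'.
One capturing group, so `findall` returns just the captured substring from each match — 2 in all.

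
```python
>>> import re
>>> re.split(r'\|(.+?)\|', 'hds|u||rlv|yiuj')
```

['hds', 'u', '', 'rlv', 'yiuj']

The `?` after the quantifier makes it lazy — it takes as little as possible before letting the rest of the pattern try.
Because the pattern has a capturing group, `split` also inserts each captured text between the pieces.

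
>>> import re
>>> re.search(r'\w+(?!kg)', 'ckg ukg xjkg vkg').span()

(0, 3)

Because the assertion is negative and zero-width, positions next to the forbidden text are skipped.
`re.search` tries every starting position until one works.
The match spans [0:3] → 'ckg'.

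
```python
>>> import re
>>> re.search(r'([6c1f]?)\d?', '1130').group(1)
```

The match spans [0:2] → '11'.
Captured: group 1 = '1'.

'1'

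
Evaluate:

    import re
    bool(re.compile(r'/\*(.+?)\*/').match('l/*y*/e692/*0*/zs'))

False

`match` is anchored at position 0; if the pattern doesn't fit there, it returns None.
Here the pattern fails at index 0, so the call returns None, and `bool(None)` is False.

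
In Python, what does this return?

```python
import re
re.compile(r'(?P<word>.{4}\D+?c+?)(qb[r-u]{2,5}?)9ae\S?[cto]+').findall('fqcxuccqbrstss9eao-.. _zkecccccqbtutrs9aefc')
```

[('tss9eao-.. _zkeccccc', 'qbtutrs')]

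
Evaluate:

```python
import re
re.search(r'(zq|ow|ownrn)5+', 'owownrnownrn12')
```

Here the pattern never matches, so the call returns None.

None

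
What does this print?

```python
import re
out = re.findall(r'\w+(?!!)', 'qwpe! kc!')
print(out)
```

['qwp', 'k']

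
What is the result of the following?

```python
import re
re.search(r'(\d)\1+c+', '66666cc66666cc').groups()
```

The match spans [0:7] → '66666cc'.
Captured: group 1 = '6'.

('6',)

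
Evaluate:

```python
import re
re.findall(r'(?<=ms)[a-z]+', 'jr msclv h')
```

The `(?=…)`/`(?<=…)` assertion just peeks at neighbouring text; it doesn't advance the match position.
Walking the string: at [5:8] → 'clv'.
No capturing groups, so `findall` returns the 1 full match string.

['clv']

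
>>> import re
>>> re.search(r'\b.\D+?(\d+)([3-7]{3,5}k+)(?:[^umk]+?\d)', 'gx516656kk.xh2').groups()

('516', '656kk')

This matches a word boundary (`\b`, zero-width); then any character, then one or more of a non-digit (lazy); then one or more of a digit (captured); then 3 to 5 of a character in [3-7], then one or more of the literal 'k' (captured); then one or more of any character except [umk] (lazy), then a digit (non-capturing group).
Unlike `match`, `search` isn't anchored — it looks for the pattern anywhere in the string.
The match spans [0:14] → 'gx516656kk.xh2'.
Captured: group 1 = '516', group 2 = '656kk'.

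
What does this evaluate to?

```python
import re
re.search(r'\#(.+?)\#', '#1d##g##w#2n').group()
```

'#1d#'

With the lazy modifier that quantifier settles for the fewest repetitions that let the rest of the pattern succeed (the atoms after it are unaffected and can still be greedy).
`re.search` scans for the first position where the pattern succeeds.
The match spans [0:4] → '#1d#'.
Captured: group 1 = '1d'.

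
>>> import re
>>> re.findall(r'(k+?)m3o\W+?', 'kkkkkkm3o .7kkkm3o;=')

['kkkkkk', 'kkk']

One capturing group, so `findall` returns just the captured substring from each match — 2 in all.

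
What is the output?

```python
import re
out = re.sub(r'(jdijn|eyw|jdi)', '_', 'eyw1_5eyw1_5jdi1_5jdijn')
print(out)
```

Alternation tries branches left to right and keeps the first one that lets the overall match succeed at that position.
`sub` substitutes '_' at each match site.

_1_5_1_5_1_5_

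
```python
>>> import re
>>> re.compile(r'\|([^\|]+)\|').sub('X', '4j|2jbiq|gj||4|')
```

Matches: at [2:9] → '|2jbiq|'; at [12:15] → '|4|'.
Every occurrence is swapped for 'X'.

'4jXgj|X'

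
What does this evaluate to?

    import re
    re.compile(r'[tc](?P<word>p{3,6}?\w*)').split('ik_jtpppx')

['ik_j', 'pppx', '']

The pattern matches one of [tc]; then 3 to 6 of the literal 'p' (lazy), then zero or more of a word character (captured as 'word').
Matches to split on: at [4:9] → 'tpppx'.
`re.split` interleaves the captured-group text with the surrounding fragments.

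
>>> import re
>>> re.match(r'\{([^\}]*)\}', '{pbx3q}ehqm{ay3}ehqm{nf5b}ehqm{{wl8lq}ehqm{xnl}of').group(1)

'pbx3q'

The match spans [0:7] → '{pbx3q}'.
Captured: group 1 = 'pbx3q'.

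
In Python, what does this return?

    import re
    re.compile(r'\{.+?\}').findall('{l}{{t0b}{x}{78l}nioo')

['{l}', '{{t0b}', '{x}', '{78l}']

With no groups in the pattern, `findall` gives back each whole match — 4 here.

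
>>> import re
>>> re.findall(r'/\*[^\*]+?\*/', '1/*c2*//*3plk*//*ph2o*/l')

Walking the string: at [1:7] → '/*c2*/'; at [7:15] → '/*3plk*/'; at [15:23] → '/*ph2o*/'.
`findall` yields the raw match text (3 of them) because the pattern has no groups.

['/*c2*/', '/*3plk*/', '/*ph2o*/']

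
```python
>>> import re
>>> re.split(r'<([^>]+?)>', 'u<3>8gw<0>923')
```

['u', '3', '8gw', '0', '923']

Matches to split on: at [1:4] → '<3>'; at [7:10] → '<0>'.
Because the pattern has a capturing group, `split` also inserts each captured text between the pieces.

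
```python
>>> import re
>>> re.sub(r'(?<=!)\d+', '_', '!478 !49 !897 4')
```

'!_ !_ !_ 4'

The positive lookaround only admits positions where the adjacent text matches; those characters stay outside the span.
Matches: at [1:4] → '478'; at [6:8] → '49'; at [10:13] → '897'.
`sub` substitutes '_' at each match site.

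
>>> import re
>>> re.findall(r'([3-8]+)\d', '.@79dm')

The pattern matches one or more of a character in [3-8] (captured); then a digit.
Walking the string: at [2:4] match '79', group 1 = '7'.
Because there's exactly one group, `findall` drops the full match and keeps group 1 from the one hit.

['7']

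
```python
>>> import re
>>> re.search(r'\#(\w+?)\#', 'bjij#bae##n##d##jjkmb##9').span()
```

(4, 9)

The match spans [4:9] → '#bae#'.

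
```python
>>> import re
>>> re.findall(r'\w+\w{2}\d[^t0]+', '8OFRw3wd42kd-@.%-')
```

Since nothing is captured, `findall` lists the 1 matched substring directly.

['8OFRw3wd42kd-@.%-']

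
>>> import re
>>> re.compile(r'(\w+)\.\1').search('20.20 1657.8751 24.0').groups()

After group 1 captures some text, `\1` only succeeds where that same text appears again.
`re.search` scans for the first position where the pattern succeeds.
The match spans [0:5] → '20.20'.
Captured: group 1 = '20'.

('20',)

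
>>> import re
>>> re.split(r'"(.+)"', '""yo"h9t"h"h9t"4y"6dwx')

['', '"yo"h9t"h"h9t"4y', '6dwx']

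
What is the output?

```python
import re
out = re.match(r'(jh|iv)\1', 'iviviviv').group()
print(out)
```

iviv

After group 1 captures some text, `\1` only succeeds where that same text appears again.
`re.match` only tries the pattern at the start of the string.
The match spans [0:4] → 'iviv'.
Captured: group 1 = 'iv'.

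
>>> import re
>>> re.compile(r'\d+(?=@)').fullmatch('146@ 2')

None

`re.fullmatch` requires the pattern to consume the entire string.
Here there's no way to consume every character, so the call returns None.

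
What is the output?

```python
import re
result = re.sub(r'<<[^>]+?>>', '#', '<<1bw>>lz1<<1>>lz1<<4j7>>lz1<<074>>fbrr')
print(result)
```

#lz1#lz1#lz1#fbrr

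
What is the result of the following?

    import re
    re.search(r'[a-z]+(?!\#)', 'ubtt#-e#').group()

'ubt'

Because the assertion is negative and zero-width, positions next to the forbidden text are skipped.
The match spans [0:3] → 'ubt'.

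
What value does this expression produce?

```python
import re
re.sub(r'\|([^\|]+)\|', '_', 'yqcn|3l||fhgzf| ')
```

'yqcn__ '

Matches: at [4:8] → '|3l|'; at [8:15] → '|fhgzf|'.
`sub` substitutes '_' at each match site.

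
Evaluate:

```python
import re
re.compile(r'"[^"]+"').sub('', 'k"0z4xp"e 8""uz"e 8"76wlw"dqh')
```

Matches: at [1:8] → '"0z4xp"'; at [12:16] → '"uz"'; at [19:26] → '"76wlw"'.
Every occurrence is swapped for ''.

'ke 8"e 8dqh'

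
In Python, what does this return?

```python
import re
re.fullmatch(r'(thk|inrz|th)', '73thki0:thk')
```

None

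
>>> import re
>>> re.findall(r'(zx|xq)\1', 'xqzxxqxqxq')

`\1` has to match the exact text group 1 already captured.
Because there's exactly one group, `findall` drops the full match and keeps group 1 from the one hit.

['xq']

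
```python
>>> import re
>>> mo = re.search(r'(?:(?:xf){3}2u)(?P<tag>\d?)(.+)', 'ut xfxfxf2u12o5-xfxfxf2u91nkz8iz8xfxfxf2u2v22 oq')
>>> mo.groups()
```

('1', '2o5-xfxfxf2u91nkz8iz8xfxfxf2u2v22 oq')

The match spans [3:48] → 'xfxfxf2u12o5-xfxfxf2u91nkz8iz8xfxfxf2u2v22 oq'.
Captured: group 1 = '1', group 2 = '2o5-xfxfxf2u91nkz8iz8xfxfxf2u2v22 oq'.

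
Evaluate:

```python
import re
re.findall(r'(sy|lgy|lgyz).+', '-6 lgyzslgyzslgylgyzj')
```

['lgy']

Branches in `(...|...)` are attempted left-to-right; the first branch that allows the whole pattern to succeed is taken.
One capturing group, so `findall` returns just the captured substring from the one match — 1 in all.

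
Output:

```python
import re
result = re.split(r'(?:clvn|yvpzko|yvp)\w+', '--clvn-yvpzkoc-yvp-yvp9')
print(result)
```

['--clvn-', '-yvp-', '']

Splitting on the pattern gives 3 pieces.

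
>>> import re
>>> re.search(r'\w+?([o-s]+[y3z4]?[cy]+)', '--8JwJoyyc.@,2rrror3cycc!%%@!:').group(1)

'oyyc'

The match spans [2:10] → '8JwJoyyc'.
Captured: group 1 = 'oyyc'.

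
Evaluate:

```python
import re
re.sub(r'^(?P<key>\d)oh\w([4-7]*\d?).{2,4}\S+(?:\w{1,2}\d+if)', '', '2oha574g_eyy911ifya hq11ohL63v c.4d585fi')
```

'ya hq11ohL63v c.4d585fi'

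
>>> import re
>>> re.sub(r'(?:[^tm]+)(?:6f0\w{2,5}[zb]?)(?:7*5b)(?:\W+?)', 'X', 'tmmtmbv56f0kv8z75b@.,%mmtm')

The pattern matches one or more of any character except [tm] (non-capturing group); then the literal '6f0', then 2 to 5 of a word character, then optionally one of [zb] (non-capturing group); then zero or more of the literal '7', then the literal '5b' (non-capturing group); then one or more of a non-word character (lazy) (non-capturing group).
A `+?`/`*?`/`{m,n}?` starts at its minimum and grows only as far as needed for what follows to match.
Matches: at [5:19] → 'bv56f0kv8z75b@'.
`sub` substitutes 'X' at each match site.

'tmmtmX.,%mmtm'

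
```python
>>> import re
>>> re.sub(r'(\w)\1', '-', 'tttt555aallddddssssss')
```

After group 1 captures some text, `\1` only succeeds where that same text appears again.
`sub` substitutes '-' at each match site.

'---5-------'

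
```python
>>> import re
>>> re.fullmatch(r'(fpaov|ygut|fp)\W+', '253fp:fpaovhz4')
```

None

`re.fullmatch` is like wrapping the pattern in `^…$` (in single-line mode).
Here the pattern can't cover the whole string, so the call returns None.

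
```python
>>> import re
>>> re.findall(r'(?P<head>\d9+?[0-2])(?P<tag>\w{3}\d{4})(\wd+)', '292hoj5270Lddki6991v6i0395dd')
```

Pattern: a digit, then one or more of a literal '9' (lazy), then a character in [0-2] (captured as 'head'); then exactly 3 of a word character, then exactly 4 of a digit (captured as 'tag'); then a word character, then one or more of the literal 'd' (captured).
Matches: at [0:13] match '292hoj5270Ldd', groups = ('292', 'hoj5270', 'Ldd'); at [15:28] match '6991v6i0395dd', groups = ('6991', 'v6i0395', 'dd').
3 groups means each result is a tuple of 3 captured strings — 2 here.

[('292', 'hoj5270', 'Ldd'), ('6991', 'v6i0395', 'dd')]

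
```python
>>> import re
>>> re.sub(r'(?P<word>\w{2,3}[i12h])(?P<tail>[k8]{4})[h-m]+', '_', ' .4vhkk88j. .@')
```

' ._. .@'

Each match is replaced by '_'.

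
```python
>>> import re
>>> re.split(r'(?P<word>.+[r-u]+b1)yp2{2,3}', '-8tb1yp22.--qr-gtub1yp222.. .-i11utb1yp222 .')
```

['', '-8tb1yp22.--qr-gtub1yp222.. .-i11utb1', ' .']

This matches one or more of any character, then one or more of a character in [r-u], then the literal 'b1' (captured as 'word'); then the literal 'yp', then 2 to 3 of the literal '2'.
Matches to split on: at [0:42] → '-8tb1yp22.--qr-gtub1yp222.. .-i11utb1yp222'.
The group in the pattern means `split` returns the separators' captures alongside the pieces.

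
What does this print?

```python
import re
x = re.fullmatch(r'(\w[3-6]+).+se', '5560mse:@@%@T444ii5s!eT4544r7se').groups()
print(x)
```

The pattern matches a word character, then one or more of a character in [3-6] (captured); then one or more of any character, then the literal 'se'.
`fullmatch` succeeds only if the pattern covers the string from start to end.
The match spans [0:31] → '5560mse:@@%@T444ii5s!eT4544r7se'.
Captured: group 1 = '556'.

('556',)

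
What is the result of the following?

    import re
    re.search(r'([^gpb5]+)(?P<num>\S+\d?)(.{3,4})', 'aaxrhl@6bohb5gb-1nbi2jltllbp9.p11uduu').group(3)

The match spans [0:37] → 'aaxrhl@6bohb5gb-1nbi2jltllbp9.p11uduu'.
Captured: group 1 = 'aaxrhl@6', group 2 = 'bohb5gb-1nbi2jltllbp9.p11u', group 3 = 'duu'.

'duu'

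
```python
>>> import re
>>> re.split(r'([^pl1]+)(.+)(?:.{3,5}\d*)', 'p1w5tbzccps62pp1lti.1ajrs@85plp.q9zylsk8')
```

The pattern matches one or more of any character except [pl1] (captured); then one or more of any character (captured); then 3 to 5 of any character, then zero or more of a digit (non-capturing group).
With a capturing group present, the delimiter's captured portion is kept in the result list.

['p1', 'w5tbzcc', 'ps62pp1lti.1ajrs@85plp.q9zyl', '']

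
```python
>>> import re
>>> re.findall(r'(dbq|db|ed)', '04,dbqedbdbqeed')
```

['dbq', 'ed', 'dbq', 'ed']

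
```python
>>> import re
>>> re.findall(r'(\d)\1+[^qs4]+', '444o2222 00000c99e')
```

['4']

The backreference `\1` re-matches whatever the first group consumed, character for character.
One capturing group, so `findall` returns just the captured substring from the one match — 1 in all.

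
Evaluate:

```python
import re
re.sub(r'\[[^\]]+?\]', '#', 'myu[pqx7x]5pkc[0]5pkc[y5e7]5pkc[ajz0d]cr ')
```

'myu#5pkc#5pkc#5pkc#cr '

Every occurrence is swapped for '#'.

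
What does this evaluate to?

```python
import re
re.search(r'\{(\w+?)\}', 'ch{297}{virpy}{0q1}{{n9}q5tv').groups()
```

The match spans [2:7] → '{297}'.
Captured: group 1 = '297'.

('297',)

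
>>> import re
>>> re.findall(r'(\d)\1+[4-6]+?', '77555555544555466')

['7', '5', '5']

A backreference is literal: `\1` must see the identical characters the first group matched.
`findall` collects group 1 from each match (3 total).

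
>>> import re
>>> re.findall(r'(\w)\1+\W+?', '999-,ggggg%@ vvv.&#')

['9', 'g', 'v']

`\1` has to match the exact text group 1 already captured.
One capturing group, so `findall` returns just the captured substring from each match — 3 in all.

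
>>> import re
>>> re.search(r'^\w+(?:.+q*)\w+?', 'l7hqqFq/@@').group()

Pattern: anchored at the start of the string; then one or more of a word character; then one or more of any character, then zero or more of the literal 'q' (non-capturing group); then one or more of a word character (lazy).
Unlike `match`, `search` isn't anchored — it looks for the pattern anywhere in the string.
The match spans [0:7] → 'l7hqqFq'.

'l7hqqFq'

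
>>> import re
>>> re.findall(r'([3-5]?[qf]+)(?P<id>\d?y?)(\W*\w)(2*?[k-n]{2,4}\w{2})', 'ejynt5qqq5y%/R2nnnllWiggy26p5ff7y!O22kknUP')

[('5qqq', '5y', '%/R', '2nnnllW'), ('5ff', '7y', '!O', '22kknUP')]

This matches optionally a character in [3-5], then one or more of one of [qf] (captured); then optionally a digit, then optionally a literal 'y' (captured as 'id'); then zero or more of a non-word character, then a word character (captured); then zero or more of a literal '2' (lazy), then 2 to 4 of a character in [k-n], then exactly 2 of a word character (captured).
Walking the string: at [5:21] match '5qqq5y%/R2nnnllW', groups = ('5qqq', '5y', '%/R', '2nnnllW'); at [28:42] match '5ff7y!O22kknUP', groups = ('5ff', '7y', '!O', '22kknUP').
With 4 capturing groups, `findall` returns a 4-tuple per match.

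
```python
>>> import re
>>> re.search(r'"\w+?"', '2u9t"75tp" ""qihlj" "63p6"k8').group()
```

'"75tp"'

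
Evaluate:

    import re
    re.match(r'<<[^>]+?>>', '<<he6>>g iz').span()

With `match`, the pattern is implicitly anchored at the beginning.
The match spans [0:7] → '<<he6>>'.

(0, 7)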